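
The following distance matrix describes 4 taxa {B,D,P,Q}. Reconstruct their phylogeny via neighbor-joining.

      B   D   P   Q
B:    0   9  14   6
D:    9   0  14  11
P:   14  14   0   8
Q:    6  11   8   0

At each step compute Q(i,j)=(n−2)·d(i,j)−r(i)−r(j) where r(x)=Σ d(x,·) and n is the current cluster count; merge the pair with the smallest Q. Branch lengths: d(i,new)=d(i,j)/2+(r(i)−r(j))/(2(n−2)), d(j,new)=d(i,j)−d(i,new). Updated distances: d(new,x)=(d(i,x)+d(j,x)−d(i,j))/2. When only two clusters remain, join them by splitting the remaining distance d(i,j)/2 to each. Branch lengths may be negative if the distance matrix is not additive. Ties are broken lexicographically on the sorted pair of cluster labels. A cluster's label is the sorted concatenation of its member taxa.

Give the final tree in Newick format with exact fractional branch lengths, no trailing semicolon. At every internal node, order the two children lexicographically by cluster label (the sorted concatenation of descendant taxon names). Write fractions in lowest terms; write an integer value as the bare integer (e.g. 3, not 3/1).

step 1: merge (B,D) at d=9, Q=-45; branch lengths B→13/4, D→23/4; new cluster BD
  updated: d(BD,P)=19/2, d(BD,Q)=4
step 2: merge (BD,P) at d=19/2, Q=-43/2; branch lengths BD→11/4, P→27/4; new cluster BDP
  updated: d(BDP,Q)=5/4
step 3: merge (BDP,Q) at d=5/4; branch lengths BDP→5/8, Q→5/8; new cluster BDPQ
final tree: (((B:13/4,D:23/4):11/4,P:27/4):5/8,Q:5/8)
total length: 79/4

(((B:13/4,D:23/4):11/4,P:27/4):5/8,Q:5/8)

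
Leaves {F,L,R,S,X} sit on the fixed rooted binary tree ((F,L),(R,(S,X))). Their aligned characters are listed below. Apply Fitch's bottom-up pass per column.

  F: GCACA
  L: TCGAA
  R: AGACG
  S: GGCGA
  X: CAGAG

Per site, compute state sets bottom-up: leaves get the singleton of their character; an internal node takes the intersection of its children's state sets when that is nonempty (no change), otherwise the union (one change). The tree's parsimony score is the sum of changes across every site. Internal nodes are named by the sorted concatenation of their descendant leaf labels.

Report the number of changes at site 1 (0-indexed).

[col 0] FL: children F:{G}, L:{T} ∪→ {G,T}; cost 1
[col 0] SX: children S:{G}, X:{C} ∪→ {C,G}; cost 1
[col 0] RSX: children R:{A}, SX:{C,G} ∪→ {A,C,G}; cost 1
[col 0] FLRSX: children FL:{G,T}, RSX:{A,C,G} ∩→ {G}; cost 0
[col 1] FL: children F:{C}, L:{C} ∩→ {C}; cost 0
[col 1] SX: children S:{G}, X:{A} ∪→ {A,G}; cost 1
[col 1] RSX: children R:{G}, SX:{A,G} ∩→ {G}; cost 0
[col 1] FLRSX: children FL:{C}, RSX:{G} ∪→ {C,G}; cost 1
[col 2] FL: children F:{A}, L:{G} ∪→ {A,G}; cost 1
[col 2] SX: children S:{C}, X:{G} ∪→ {C,G}; cost 1
[col 2] RSX: children R:{A}, SX:{C,G} ∪→ {A,C,G}; cost 1
[col 2] FLRSX: children FL:{A,G}, RSX:{A,C,G} ∩→ {A,G}; cost 0
[col 3] FL: children F:{C}, L:{A} ∪→ {A,C}; cost 1
[col 3] SX: children S:{G}, X:{A} ∪→ {A,G}; cost 1
[col 3] RSX: children R:{C}, SX:{A,G} ∪→ {A,C,G}; cost 1
[col 3] FLRSX: children FL:{A,C}, RSX:{A,C,G} ∩→ {A,C}; cost 0
[col 4] FL: children F:{A}, L:{A} ∩→ {A}; cost 0
[col 4] SX: children S:{A}, X:{G} ∪→ {A,G}; cost 1
[col 4] RSX: children R:{G}, SX:{A,G} ∩→ {G}; cost 0
[col 4] FLRSX: children FL:{A}, RSX:{G} ∪→ {A,G}; cost 1
per-site changes: [3, 2, 3, 3, 2]; total = 13

2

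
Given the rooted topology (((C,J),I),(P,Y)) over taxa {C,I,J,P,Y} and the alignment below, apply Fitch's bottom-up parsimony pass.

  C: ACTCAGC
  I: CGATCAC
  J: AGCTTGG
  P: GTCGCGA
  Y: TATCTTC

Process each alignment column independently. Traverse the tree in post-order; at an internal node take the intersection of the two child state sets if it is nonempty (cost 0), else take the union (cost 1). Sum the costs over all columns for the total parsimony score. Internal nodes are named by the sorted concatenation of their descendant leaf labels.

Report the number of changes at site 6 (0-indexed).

2

CJ@0: {A} ∩ {A} = {A} (intersection, +0)
CIJ@0: {A} ∪ {C} = {A,C} (union, +1)
PY@0: {G} ∪ {T} = {G,T} (union, +1)
CIJPY@0: {A,C} ∪ {G,T} = {A,C,G,T} (union, +1)
CJ@1: {C} ∪ {G} = {C,G} (union, +1)
CIJ@1: {C,G} ∩ {G} = {G} (intersection, +0)
PY@1: {T} ∪ {A} = {A,T} (union, +1)
CIJPY@1: {G} ∪ {A,T} = {A,G,T} (union, +1)
CJ@2: {T} ∪ {C} = {C,T} (union, +1)
CIJ@2: {C,T} ∪ {A} = {A,C,T} (union, +1)
PY@2: {C} ∪ {T} = {C,T} (union, +1)
CIJPY@2: {A,C,T} ∩ {C,T} = {C,T} (intersection, +0)
CJ@3: {C} ∪ {T} = {C,T} (union, +1)
CIJ@3: {C,T} ∩ {T} = {T} (intersection, +0)
PY@3: {G} ∪ {C} = {C,G} (union, +1)
CIJPY@3: {T} ∪ {C,G} = {C,G,T} (union, +1)
CJ@4: {A} ∪ {T} = {A,T} (union, +1)
CIJ@4: {A,T} ∪ {C} = {A,C,T} (union, +1)
PY@4: {C} ∪ {T} = {C,T} (union, +1)
CIJPY@4: {A,C,T} ∩ {C,T} = {C,T} (intersection, +0)
CJ@5: {G} ∩ {G} = {G} (intersection, +0)
CIJ@5: {G} ∪ {A} = {A,G} (union, +1)
PY@5: {G} ∪ {T} = {G,T} (union, +1)
CIJPY@5: {A,G} ∩ {G,T} = {G} (intersection, +0)
CJ@6: {C} ∪ {G} = {C,G} (union, +1)
CIJ@6: {C,G} ∩ {C} = {C} (intersection, +0)
PY@6: {A} ∪ {C} = {A,C} (union, +1)
CIJPY@6: {C} ∩ {A,C} = {C} (intersection, +0)
per-site changes: [3, 3, 3, 3, 3, 2, 2]; total = 19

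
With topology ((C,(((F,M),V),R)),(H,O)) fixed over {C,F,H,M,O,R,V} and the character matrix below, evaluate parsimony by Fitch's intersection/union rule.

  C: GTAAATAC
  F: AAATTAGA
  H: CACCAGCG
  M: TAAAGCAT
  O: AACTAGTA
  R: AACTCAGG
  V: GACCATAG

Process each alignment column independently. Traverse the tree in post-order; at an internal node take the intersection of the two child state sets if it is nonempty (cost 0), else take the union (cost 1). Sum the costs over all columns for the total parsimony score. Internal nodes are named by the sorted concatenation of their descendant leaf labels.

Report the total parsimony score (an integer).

26

site 0, node FM: F={A} ∪ M={T} → {A,T} (+1)
site 0, node FMV: FM={A,T} ∪ V={G} → {A,G,T} (+1)
site 0, node FMRV: FMV={A,G,T} ∩ R={A} → {A} (+0)
site 0, node CFMRV: C={G} ∪ FMRV={A} → {A,G} (+1)
site 0, node HO: H={C} ∪ O={A} → {A,C} (+1)
site 0, node CFHMORV: CFMRV={A,G} ∩ HO={A,C} → {A} (+0)
site 1, node FM: F={A} ∩ M={A} → {A} (+0)
site 1, node FMV: FM={A} ∩ V={A} → {A} (+0)
site 1, node FMRV: FMV={A} ∩ R={A} → {A} (+0)
site 1, node CFMRV: C={T} ∪ FMRV={A} → {A,T} (+1)
site 1, node HO: H={A} ∩ O={A} → {A} (+0)
site 1, node CFHMORV: CFMRV={A,T} ∩ HO={A} → {A} (+0)
site 2, node FM: F={A} ∩ M={A} → {A} (+0)
site 2, node FMV: FM={A} ∪ V={C} → {A,C} (+1)
site 2, node FMRV: FMV={A,C} ∩ R={C} → {C} (+0)
site 2, node CFMRV: C={A} ∪ FMRV={C} → {A,C} (+1)
site 2, node HO: H={C} ∩ O={C} → {C} (+0)
site 2, node CFHMORV: CFMRV={A,C} ∩ HO={C} → {C} (+0)
site 3, node FM: F={T} ∪ M={A} → {A,T} (+1)
site 3, node FMV: FM={A,T} ∪ V={C} → {A,C,T} (+1)
site 3, node FMRV: FMV={A,C,T} ∩ R={T} → {T} (+0)
site 3, node CFMRV: C={A} ∪ FMRV={T} → {A,T} (+1)
site 3, node HO: H={C} ∪ O={T} → {C,T} (+1)
site 3, node CFHMORV: CFMRV={A,T} ∩ HO={C,T} → {T} (+0)
site 4, node FM: F={T} ∪ M={G} → {G,T} (+1)
site 4, node FMV: FM={G,T} ∪ V={A} → {A,G,T} (+1)
site 4, node FMRV: FMV={A,G,T} ∪ R={C} → {A,C,G,T} (+1)
site 4, node CFMRV: C={A} ∩ FMRV={A,C,G,T} → {A} (+0)
site 4, node HO: H={A} ∩ O={A} → {A} (+0)
site 4, node CFHMORV: CFMRV={A} ∩ HO={A} → {A} (+0)
site 5, node FM: F={A} ∪ M={C} → {A,C} (+1)
site 5, node FMV: FM={A,C} ∪ V={T} → {A,C,T} (+1)
site 5, node FMRV: FMV={A,C,T} ∩ R={A} → {A} (+0)
site 5, node CFMRV: C={T} ∪ FMRV={A} → {A,T} (+1)
site 5, node HO: H={G} ∩ O={G} → {G} (+0)
site 5, node CFHMORV: CFMRV={A,T} ∪ HO={G} → {A,G,T} (+1)
site 6, node FM: F={G} ∪ M={A} → {A,G} (+1)
site 6, node FMV: FM={A,G} ∩ V={A} → {A} (+0)
site 6, node FMRV: FMV={A} ∪ R={G} → {A,G} (+1)
site 6, node CFMRV: C={A} ∩ FMRV={A,G} → {A} (+0)
site 6, node HO: H={C} ∪ O={T} → {C,T} (+1)
site 6, node CFHMORV: CFMRV={A} ∪ HO={C,T} → {A,C,T} (+1)
site 7, node FM: F={A} ∪ M={T} → {A,T} (+1)
site 7, node FMV: FM={A,T} ∪ V={G} → {A,G,T} (+1)
site 7, node FMRV: FMV={A,G,T} ∩ R={G} → {G} (+0)
site 7, node CFMRV: C={C} ∪ FMRV={G} → {C,G} (+1)
site 7, node HO: H={G} ∪ O={A} → {A,G} (+1)
site 7, node CFHMORV: CFMRV={C,G} ∩ HO={A,G} → {G} (+0)
per-site changes: [4, 1, 2, 4, 3, 4, 4, 4]; total = 26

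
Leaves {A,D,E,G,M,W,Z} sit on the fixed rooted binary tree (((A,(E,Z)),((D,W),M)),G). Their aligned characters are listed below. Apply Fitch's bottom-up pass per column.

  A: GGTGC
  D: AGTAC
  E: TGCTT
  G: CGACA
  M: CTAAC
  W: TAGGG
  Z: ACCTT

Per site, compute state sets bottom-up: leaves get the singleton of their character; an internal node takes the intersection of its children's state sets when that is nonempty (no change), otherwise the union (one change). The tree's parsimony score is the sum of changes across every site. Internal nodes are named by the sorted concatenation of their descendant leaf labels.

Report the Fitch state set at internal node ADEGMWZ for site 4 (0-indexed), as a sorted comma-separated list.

A,C

EZ@0: {T} ∪ {A} = {A,T} (union, +1)
AEZ@0: {G} ∪ {A,T} = {A,G,T} (union, +1)
DW@0: {A} ∪ {T} = {A,T} (union, +1)
DMW@0: {A,T} ∪ {C} = {A,C,T} (union, +1)
ADEMWZ@0: {A,G,T} ∩ {A,C,T} = {A,T} (intersection, +0)
ADEGMWZ@0: {A,T} ∪ {C} = {A,C,T} (union, +1)
EZ@1: {G} ∪ {C} = {C,G} (union, +1)
AEZ@1: {G} ∩ {C,G} = {G} (intersection, +0)
DW@1: {G} ∪ {A} = {A,G} (union, +1)
DMW@1: {A,G} ∪ {T} = {A,G,T} (union, +1)
ADEMWZ@1: {G} ∩ {A,G,T} = {G} (intersection, +0)
ADEGMWZ@1: {G} ∩ {G} = {G} (intersection, +0)
EZ@2: {C} ∩ {C} = {C} (intersection, +0)
AEZ@2: {T} ∪ {C} = {C,T} (union, +1)
DW@2: {T} ∪ {G} = {G,T} (union, +1)
DMW@2: {G,T} ∪ {A} = {A,G,T} (union, +1)
ADEMWZ@2: {C,T} ∩ {A,G,T} = {T} (intersection, +0)
ADEGMWZ@2: {T} ∪ {A} = {A,T} (union, +1)
EZ@3: {T} ∩ {T} = {T} (intersection, +0)
AEZ@3: {G} ∪ {T} = {G,T} (union, +1)
DW@3: {A} ∪ {G} = {A,G} (union, +1)
DMW@3: {A,G} ∩ {A} = {A} (intersection, +0)
ADEMWZ@3: {G,T} ∪ {A} = {A,G,T} (union, +1)
ADEGMWZ@3: {A,G,T} ∪ {C} = {A,C,G,T} (union, +1)
EZ@4: {T} ∩ {T} = {T} (intersection, +0)
AEZ@4: {C} ∪ {T} = {C,T} (union, +1)
DW@4: {C} ∪ {G} = {C,G} (union, +1)
DMW@4: {C,G} ∩ {C} = {C} (intersection, +0)
ADEMWZ@4: {C,T} ∩ {C} = {C} (intersection, +0)
ADEGMWZ@4: {C} ∪ {A} = {A,C} (union, +1)
per-site changes: [5, 3, 4, 4, 3]; total = 19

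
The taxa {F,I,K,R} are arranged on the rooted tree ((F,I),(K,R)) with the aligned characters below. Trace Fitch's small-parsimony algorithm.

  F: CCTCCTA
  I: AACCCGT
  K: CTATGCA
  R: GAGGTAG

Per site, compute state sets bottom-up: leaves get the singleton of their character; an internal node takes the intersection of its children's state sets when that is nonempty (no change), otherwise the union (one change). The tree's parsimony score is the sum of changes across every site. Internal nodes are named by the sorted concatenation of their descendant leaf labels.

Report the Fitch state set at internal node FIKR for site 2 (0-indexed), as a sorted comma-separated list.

A,C,G,T

site 0, node FI: F={C} ∪ I={A} → {A,C} (+1)
site 0, node KR: K={C} ∪ R={G} → {C,G} (+1)
site 0, node FIKR: FI={A,C} ∩ KR={C,G} → {C} (+0)
site 1, node FI: F={C} ∪ I={A} → {A,C} (+1)
site 1, node KR: K={T} ∪ R={A} → {A,T} (+1)
site 1, node FIKR: FI={A,C} ∩ KR={A,T} → {A} (+0)
site 2, node FI: F={T} ∪ I={C} → {C,T} (+1)
site 2, node KR: K={A} ∪ R={G} → {A,G} (+1)
site 2, node FIKR: FI={C,T} ∪ KR={A,G} → {A,C,G,T} (+1)
site 3, node FI: F={C} ∩ I={C} → {C} (+0)
site 3, node KR: K={T} ∪ R={G} → {G,T} (+1)
site 3, node FIKR: FI={C} ∪ KR={G,T} → {C,G,T} (+1)
site 4, node FI: F={C} ∩ I={C} → {C} (+0)
site 4, node KR: K={G} ∪ R={T} → {G,T} (+1)
site 4, node FIKR: FI={C} ∪ KR={G,T} → {C,G,T} (+1)
site 5, node FI: F={T} ∪ I={G} → {G,T} (+1)
site 5, node KR: K={C} ∪ R={A} → {A,C} (+1)
site 5, node FIKR: FI={G,T} ∪ KR={A,C} → {A,C,G,T} (+1)
site 6, node FI: F={A} ∪ I={T} → {A,T} (+1)
site 6, node KR: K={A} ∪ R={G} → {A,G} (+1)
site 6, node FIKR: FI={A,T} ∩ KR={A,G} → {A} (+0)
per-site changes: [2, 2, 3, 2, 2, 3, 2]; total = 16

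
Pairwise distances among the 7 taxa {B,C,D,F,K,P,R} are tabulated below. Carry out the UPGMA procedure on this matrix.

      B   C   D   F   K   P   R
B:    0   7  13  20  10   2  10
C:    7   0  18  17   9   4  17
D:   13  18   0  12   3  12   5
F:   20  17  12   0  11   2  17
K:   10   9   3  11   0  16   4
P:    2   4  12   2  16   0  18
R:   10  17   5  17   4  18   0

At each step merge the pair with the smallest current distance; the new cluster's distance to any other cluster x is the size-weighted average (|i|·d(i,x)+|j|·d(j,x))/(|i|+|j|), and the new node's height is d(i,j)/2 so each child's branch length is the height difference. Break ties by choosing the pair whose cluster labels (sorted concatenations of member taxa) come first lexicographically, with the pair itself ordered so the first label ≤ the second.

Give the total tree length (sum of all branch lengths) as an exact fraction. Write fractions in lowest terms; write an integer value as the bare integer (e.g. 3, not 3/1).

1. join B+P (d=2) ⇒ BP; edges |B|=1, |P|=1
  updated: d(BP,C)=11/2, d(BP,D)=25/2, d(BP,F)=11, d(BP,K)=13, d(BP,R)=14
2. join D+K (d=3) ⇒ DK; edges |D|=3/2, |K|=3/2
  updated: d(BP,DK)=51/4, d(C,DK)=27/2, d(DK,F)=23/2, d(DK,R)=9/2
3. join DK+R (d=9/2) ⇒ DKR; edges |DK|=3/4, |R|=9/4
  updated: d(BP,DKR)=79/6, d(C,DKR)=44/3, d(DKR,F)=40/3
4. join BP+C (d=11/2) ⇒ BCP; edges |BP|=7/4, |C|=11/4
  updated: d(BCP,DKR)=41/3, d(BCP,F)=13
5. join BCP+F (d=13) ⇒ BCFP; edges |BCP|=15/4, |F|=13/2
  updated: d(BCFP,DKR)=163/12
6. join BCFP+DKR (d=163/12) ⇒ BCDFKPR; edges |BCFP|=7/24, |DKR|=109/24
final tree: ((((B:1,P:1):7/4,C:11/4):15/4,F:13/2):7/24,((D:3/2,K:3/2):3/4,R:9/4):109/24)
total length: 331/12

331/12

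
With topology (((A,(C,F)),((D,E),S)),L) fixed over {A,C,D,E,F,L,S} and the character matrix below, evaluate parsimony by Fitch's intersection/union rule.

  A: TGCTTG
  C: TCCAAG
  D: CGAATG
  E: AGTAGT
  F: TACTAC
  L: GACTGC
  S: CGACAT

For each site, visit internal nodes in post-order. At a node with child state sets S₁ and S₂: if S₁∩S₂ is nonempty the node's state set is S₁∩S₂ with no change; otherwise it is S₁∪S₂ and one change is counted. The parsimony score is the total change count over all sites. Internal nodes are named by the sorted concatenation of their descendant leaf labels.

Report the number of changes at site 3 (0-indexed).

CF@0: {T} ∩ {T} = {T} (intersection, +0)
ACF@0: {T} ∩ {T} = {T} (intersection, +0)
DE@0: {C} ∪ {A} = {A,C} (union, +1)
DES@0: {A,C} ∩ {C} = {C} (intersection, +0)
ACDEFS@0: {T} ∪ {C} = {C,T} (union, +1)
ACDEFLS@0: {C,T} ∪ {G} = {C,G,T} (union, +1)
CF@1: {C} ∪ {A} = {A,C} (union, +1)
ACF@1: {G} ∪ {A,C} = {A,C,G} (union, +1)
DE@1: {G} ∩ {G} = {G} (intersection, +0)
DES@1: {G} ∩ {G} = {G} (intersection, +0)
ACDEFS@1: {A,C,G} ∩ {G} = {G} (intersection, +0)
ACDEFLS@1: {G} ∪ {A} = {A,G} (union, +1)
CF@2: {C} ∩ {C} = {C} (intersection, +0)
ACF@2: {C} ∩ {C} = {C} (intersection, +0)
DE@2: {A} ∪ {T} = {A,T} (union, +1)
DES@2: {A,T} ∩ {A} = {A} (intersection, +0)
ACDEFS@2: {C} ∪ {A} = {A,C} (union, +1)
ACDEFLS@2: {A,C} ∩ {C} = {C} (intersection, +0)
CF@3: {A} ∪ {T} = {A,T} (union, +1)
ACF@3: {T} ∩ {A,T} = {T} (intersection, +0)
DE@3: {A} ∩ {A} = {A} (intersection, +0)
DES@3: {A} ∪ {C} = {A,C} (union, +1)
ACDEFS@3: {T} ∪ {A,C} = {A,C,T} (union, +1)
ACDEFLS@3: {A,C,T} ∩ {T} = {T} (intersection, +0)
CF@4: {A} ∩ {A} = {A} (intersection, +0)
ACF@4: {T} ∪ {A} = {A,T} (union, +1)
DE@4: {T} ∪ {G} = {G,T} (union, +1)
DES@4: {G,T} ∪ {A} = {A,G,T} (union, +1)
ACDEFS@4: {A,T} ∩ {A,G,T} = {A,T} (intersection, +0)
ACDEFLS@4: {A,T} ∪ {G} = {A,G,T} (union, +1)
CF@5: {G} ∪ {C} = {C,G} (union, +1)
ACF@5: {G} ∩ {C,G} = {G} (intersection, +0)
DE@5: {G} ∪ {T} = {G,T} (union, +1)
DES@5: {G,T} ∩ {T} = {T} (intersection, +0)
ACDEFS@5: {G} ∪ {T} = {G,T} (union, +1)
ACDEFLS@5: {G,T} ∪ {C} = {C,G,T} (union, +1)
per-site changes: [3, 3, 2, 3, 4, 4]; total = 19

3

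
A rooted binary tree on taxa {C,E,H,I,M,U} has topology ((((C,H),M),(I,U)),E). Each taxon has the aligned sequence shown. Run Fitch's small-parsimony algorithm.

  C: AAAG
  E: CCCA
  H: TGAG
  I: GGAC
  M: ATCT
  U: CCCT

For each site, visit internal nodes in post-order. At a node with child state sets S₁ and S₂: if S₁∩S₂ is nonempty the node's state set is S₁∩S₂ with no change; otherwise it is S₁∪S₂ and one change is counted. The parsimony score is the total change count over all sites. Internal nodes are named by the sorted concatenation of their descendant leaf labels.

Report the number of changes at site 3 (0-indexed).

[col 0] CH: children C:{A}, H:{T} ∪→ {A,T}; cost 1
[col 0] CHM: children CH:{A,T}, M:{A} ∩→ {A}; cost 0
[col 0] IU: children I:{G}, U:{C} ∪→ {C,G}; cost 1
[col 0] CHIMU: children CHM:{A}, IU:{C,G} ∪→ {A,C,G}; cost 1
[col 0] CEHIMU: children CHIMU:{A,C,G}, E:{C} ∩→ {C}; cost 0
[col 1] CH: children C:{A}, H:{G} ∪→ {A,G}; cost 1
[col 1] CHM: children CH:{A,G}, M:{T} ∪→ {A,G,T}; cost 1
[col 1] IU: children I:{G}, U:{C} ∪→ {C,G}; cost 1
[col 1] CHIMU: children CHM:{A,G,T}, IU:{C,G} ∩→ {G}; cost 0
[col 1] CEHIMU: children CHIMU:{G}, E:{C} ∪→ {C,G}; cost 1
[col 2] CH: children C:{A}, H:{A} ∩→ {A}; cost 0
[col 2] CHM: children CH:{A}, M:{C} ∪→ {A,C}; cost 1
[col 2] IU: children I:{A}, U:{C} ∪→ {A,C}; cost 1
[col 2] CHIMU: children CHM:{A,C}, IU:{A,C} ∩→ {A,C}; cost 0
[col 2] CEHIMU: children CHIMU:{A,C}, E:{C} ∩→ {C}; cost 0
[col 3] CH: children C:{G}, H:{G} ∩→ {G}; cost 0
[col 3] CHM: children CH:{G}, M:{T} ∪→ {G,T}; cost 1
[col 3] IU: children I:{C}, U:{T} ∪→ {C,T}; cost 1
[col 3] CHIMU: children CHM:{G,T}, IU:{C,T} ∩→ {T}; cost 0
[col 3] CEHIMU: children CHIMU:{T}, E:{A} ∪→ {A,T}; cost 1
per-site changes: [3, 4, 2, 3]; total = 12

3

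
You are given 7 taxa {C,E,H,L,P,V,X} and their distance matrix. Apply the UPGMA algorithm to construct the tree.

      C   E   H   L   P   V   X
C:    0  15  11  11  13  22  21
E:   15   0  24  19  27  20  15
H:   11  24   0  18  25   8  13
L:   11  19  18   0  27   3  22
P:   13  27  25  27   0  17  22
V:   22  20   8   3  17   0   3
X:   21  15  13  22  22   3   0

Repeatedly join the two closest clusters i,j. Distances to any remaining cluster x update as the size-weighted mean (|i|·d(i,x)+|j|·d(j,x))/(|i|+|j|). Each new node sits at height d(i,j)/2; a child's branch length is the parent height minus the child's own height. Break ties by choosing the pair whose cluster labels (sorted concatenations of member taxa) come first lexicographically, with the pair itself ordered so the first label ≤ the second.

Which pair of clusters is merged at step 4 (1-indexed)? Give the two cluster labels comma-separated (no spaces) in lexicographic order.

CH,LVX

step 1: merge (L,V) at d=3; branch lengths L→3/2, V→3/2; new cluster LV
  updated: d(C,LV)=33/2, d(E,LV)=39/2, d(H,LV)=13, d(LV,P)=22, d(LV,X)=25/2
step 2: merge (C,H) at d=11; branch lengths C→11/2, H→11/2; new cluster CH
  updated: d(CH,E)=39/2, d(CH,LV)=59/4, d(CH,P)=19, d(CH,X)=17
step 3: merge (LV,X) at d=25/2; branch lengths LV→19/4, X→25/4; new cluster LVX
  updated: d(CH,LVX)=31/2, d(E,LVX)=18, d(LVX,P)=22
step 4: merge (CH,LVX) at d=31/2; branch lengths CH→9/4, LVX→3/2; new cluster CHLVX
  updated: d(CHLVX,E)=93/5, d(CHLVX,P)=104/5
step 5: merge (CHLVX,E) at d=93/5; branch lengths CHLVX→31/20, E→93/10; new cluster CEHLVX
  updated: d(CEHLVX,P)=131/6
step 6: merge (CEHLVX,P) at d=131/6; branch lengths CEHLVX→97/60, P→131/12; new cluster CEHLPVX
final tree: ((((C:11/2,H:11/2):9/4,((L:3/2,V:3/2):19/4,X:25/4):3/2):31/20,E:93/10):97/60,P:131/12)
total length: 782/15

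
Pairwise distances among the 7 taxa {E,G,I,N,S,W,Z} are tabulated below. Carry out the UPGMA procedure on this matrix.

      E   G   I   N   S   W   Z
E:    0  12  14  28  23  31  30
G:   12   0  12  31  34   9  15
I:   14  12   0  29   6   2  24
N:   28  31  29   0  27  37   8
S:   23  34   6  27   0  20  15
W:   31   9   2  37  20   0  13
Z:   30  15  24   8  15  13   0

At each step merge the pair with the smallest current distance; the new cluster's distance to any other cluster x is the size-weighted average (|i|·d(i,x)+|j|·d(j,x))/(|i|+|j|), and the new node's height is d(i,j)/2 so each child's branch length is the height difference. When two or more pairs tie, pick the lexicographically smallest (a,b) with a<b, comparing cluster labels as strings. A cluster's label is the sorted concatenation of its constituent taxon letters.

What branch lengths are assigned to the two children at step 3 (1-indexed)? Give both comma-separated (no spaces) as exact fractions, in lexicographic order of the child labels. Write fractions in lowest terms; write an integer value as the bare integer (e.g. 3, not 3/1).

21/4,17/4

1. join I+W (d=2) ⇒ IW; edges |I|=1, |W|=1
  updated: d(E,IW)=45/2, d(G,IW)=21/2, d(IW,N)=33, d(IW,S)=13, d(IW,Z)=37/2
2. join N+Z (d=8) ⇒ NZ; edges |N|=4, |Z|=4
  updated: d(E,NZ)=29, d(G,NZ)=23, d(IW,NZ)=103/4, d(NZ,S)=21
3. join G+IW (d=21/2) ⇒ GIW; edges |G|=21/4, |IW|=17/4
  updated: d(E,GIW)=19, d(GIW,NZ)=149/6, d(GIW,S)=20
4. join E+GIW (d=19) ⇒ EGIW; edges |E|=19/2, |GIW|=17/4
  updated: d(EGIW,NZ)=207/8, d(EGIW,S)=83/4
5. join EGIW+S (d=83/4) ⇒ EGISW; edges |EGIW|=7/8, |S|=83/8
  updated: d(EGISW,NZ)=249/10
6. join EGISW+NZ (d=249/10) ⇒ EGINSWZ; edges |EGISW|=83/40, |NZ|=169/20
final tree: (((E:19/2,(G:21/4,(I:1,W:1):17/4):17/4):7/8,S:83/8):83/40,(N:4,Z:4):169/20)
total length: 2201/40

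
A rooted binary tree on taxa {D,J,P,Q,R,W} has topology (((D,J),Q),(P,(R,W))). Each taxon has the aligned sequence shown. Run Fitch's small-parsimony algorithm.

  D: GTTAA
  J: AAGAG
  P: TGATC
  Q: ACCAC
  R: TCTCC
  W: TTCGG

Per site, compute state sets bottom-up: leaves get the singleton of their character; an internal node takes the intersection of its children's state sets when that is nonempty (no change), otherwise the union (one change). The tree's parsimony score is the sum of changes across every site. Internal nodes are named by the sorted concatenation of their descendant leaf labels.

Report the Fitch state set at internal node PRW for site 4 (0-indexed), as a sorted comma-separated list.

C

DJ@0: {G} ∪ {A} = {A,G} (union, +1)
DJQ@0: {A,G} ∩ {A} = {A} (intersection, +0)
RW@0: {T} ∩ {T} = {T} (intersection, +0)
PRW@0: {T} ∩ {T} = {T} (intersection, +0)
DJPQRW@0: {A} ∪ {T} = {A,T} (union, +1)
DJ@1: {T} ∪ {A} = {A,T} (union, +1)
DJQ@1: {A,T} ∪ {C} = {A,C,T} (union, +1)
RW@1: {C} ∪ {T} = {C,T} (union, +1)
PRW@1: {G} ∪ {C,T} = {C,G,T} (union, +1)
DJPQRW@1: {A,C,T} ∩ {C,G,T} = {C,T} (intersection, +0)
DJ@2: {T} ∪ {G} = {G,T} (union, +1)
DJQ@2: {G,T} ∪ {C} = {C,G,T} (union, +1)
RW@2: {T} ∪ {C} = {C,T} (union, +1)
PRW@2: {A} ∪ {C,T} = {A,C,T} (union, +1)
DJPQRW@2: {C,G,T} ∩ {A,C,T} = {C,T} (intersection, +0)
DJ@3: {A} ∩ {A} = {A} (intersection, +0)
DJQ@3: {A} ∩ {A} = {A} (intersection, +0)
RW@3: {C} ∪ {G} = {C,G} (union, +1)
PRW@3: {T} ∪ {C,G} = {C,G,T} (union, +1)
DJPQRW@3: {A} ∪ {C,G,T} = {A,C,G,T} (union, +1)
DJ@4: {A} ∪ {G} = {A,G} (union, +1)
DJQ@4: {A,G} ∪ {C} = {A,C,G} (union, +1)
RW@4: {C} ∪ {G} = {C,G} (union, +1)
PRW@4: {C} ∩ {C,G} = {C} (intersection, +0)
DJPQRW@4: {A,C,G} ∩ {C} = {C} (intersection, +0)
per-site changes: [2, 4, 4, 3, 3]; total = 16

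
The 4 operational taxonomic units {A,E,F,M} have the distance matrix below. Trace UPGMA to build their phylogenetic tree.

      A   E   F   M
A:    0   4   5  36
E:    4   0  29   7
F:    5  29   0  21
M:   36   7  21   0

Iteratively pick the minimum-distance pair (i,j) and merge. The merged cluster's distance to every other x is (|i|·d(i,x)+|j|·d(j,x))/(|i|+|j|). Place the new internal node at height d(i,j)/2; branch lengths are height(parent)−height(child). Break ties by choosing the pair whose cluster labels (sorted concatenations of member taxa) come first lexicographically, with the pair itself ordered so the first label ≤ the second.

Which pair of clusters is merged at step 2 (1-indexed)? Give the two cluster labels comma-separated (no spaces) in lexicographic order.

1. join A+E (d=4) ⇒ AE; edges |A|=2, |E|=2
  updated: d(AE,F)=17, d(AE,M)=43/2
2. join AE+F (d=17) ⇒ AEF; edges |AE|=13/2, |F|=17/2
  updated: d(AEF,M)=64/3
3. join AEF+M (d=64/3) ⇒ AEFM; edges |AEF|=13/6, |M|=32/3
final tree: (((A:2,E:2):13/2,F:17/2):13/6,M:32/3)
total length: 191/6

AE,F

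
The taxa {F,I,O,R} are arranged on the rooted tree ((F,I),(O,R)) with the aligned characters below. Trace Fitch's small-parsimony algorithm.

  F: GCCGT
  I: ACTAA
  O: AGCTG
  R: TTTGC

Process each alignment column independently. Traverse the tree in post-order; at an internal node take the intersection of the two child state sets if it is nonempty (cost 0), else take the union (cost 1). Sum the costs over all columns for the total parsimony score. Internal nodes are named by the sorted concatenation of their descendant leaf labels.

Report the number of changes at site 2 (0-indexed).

2

FI@0: {G} ∪ {A} = {A,G} (union, +1)
OR@0: {A} ∪ {T} = {A,T} (union, +1)
FIOR@0: {A,G} ∩ {A,T} = {A} (intersection, +0)
FI@1: {C} ∩ {C} = {C} (intersection, +0)
OR@1: {G} ∪ {T} = {G,T} (union, +1)
FIOR@1: {C} ∪ {G,T} = {C,G,T} (union, +1)
FI@2: {C} ∪ {T} = {C,T} (union, +1)
OR@2: {C} ∪ {T} = {C,T} (union, +1)
FIOR@2: {C,T} ∩ {C,T} = {C,T} (intersection, +0)
FI@3: {G} ∪ {A} = {A,G} (union, +1)
OR@3: {T} ∪ {G} = {G,T} (union, +1)
FIOR@3: {A,G} ∩ {G,T} = {G} (intersection, +0)
FI@4: {T} ∪ {A} = {A,T} (union, +1)
OR@4: {G} ∪ {C} = {C,G} (union, +1)
FIOR@4: {A,T} ∪ {C,G} = {A,C,G,T} (union, +1)
per-site changes: [2, 2, 2, 2, 3]; total = 11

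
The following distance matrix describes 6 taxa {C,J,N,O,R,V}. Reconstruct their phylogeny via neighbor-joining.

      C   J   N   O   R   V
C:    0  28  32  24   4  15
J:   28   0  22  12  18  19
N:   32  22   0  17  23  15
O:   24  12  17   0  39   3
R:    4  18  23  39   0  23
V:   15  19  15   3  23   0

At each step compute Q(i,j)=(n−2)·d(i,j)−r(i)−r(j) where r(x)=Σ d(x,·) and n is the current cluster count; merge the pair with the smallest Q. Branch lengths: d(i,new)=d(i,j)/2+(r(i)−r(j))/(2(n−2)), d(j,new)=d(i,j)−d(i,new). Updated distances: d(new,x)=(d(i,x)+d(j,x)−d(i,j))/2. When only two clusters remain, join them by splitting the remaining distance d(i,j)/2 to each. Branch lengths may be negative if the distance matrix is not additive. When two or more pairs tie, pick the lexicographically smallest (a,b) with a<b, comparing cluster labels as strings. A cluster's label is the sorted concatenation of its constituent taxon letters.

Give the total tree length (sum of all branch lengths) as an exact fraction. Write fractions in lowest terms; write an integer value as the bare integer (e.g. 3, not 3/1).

729/16

iteration 1: select C,R (d=4, Q=-194); attach at lengths (3/2, 5/2); label the merged cluster CR
  updated: d(CR,J)=21, d(CR,N)=51/2, d(CR,O)=59/2, d(CR,V)=17
iteration 2: select O,V (d=3, Q=-213/2); attach at lengths (11/4, 1/4); label the merged cluster OV
  updated: d(CR,OV)=87/4, d(J,OV)=14, d(N,OV)=29/2
iteration 3: select CR,J (d=21, Q=-333/4); attach at lengths (213/16, 123/16); label the merged cluster CJR
  updated: d(CJR,N)=53/4, d(CJR,OV)=59/8
iteration 4: select CJR,N (d=53/4, Q=-281/8); attach at lengths (49/16, 163/16); label the merged cluster CJNR
  updated: d(CJNR,OV)=69/16
iteration 5: select CJNR,OV (d=69/16); attach at lengths (69/32, 69/32); label the merged cluster CJNORV
final tree: ((((C:3/2,R:5/2):213/16,J:123/16):49/16,N:163/16):69/32,(O:11/4,V:1/4):69/32)
total length: 729/16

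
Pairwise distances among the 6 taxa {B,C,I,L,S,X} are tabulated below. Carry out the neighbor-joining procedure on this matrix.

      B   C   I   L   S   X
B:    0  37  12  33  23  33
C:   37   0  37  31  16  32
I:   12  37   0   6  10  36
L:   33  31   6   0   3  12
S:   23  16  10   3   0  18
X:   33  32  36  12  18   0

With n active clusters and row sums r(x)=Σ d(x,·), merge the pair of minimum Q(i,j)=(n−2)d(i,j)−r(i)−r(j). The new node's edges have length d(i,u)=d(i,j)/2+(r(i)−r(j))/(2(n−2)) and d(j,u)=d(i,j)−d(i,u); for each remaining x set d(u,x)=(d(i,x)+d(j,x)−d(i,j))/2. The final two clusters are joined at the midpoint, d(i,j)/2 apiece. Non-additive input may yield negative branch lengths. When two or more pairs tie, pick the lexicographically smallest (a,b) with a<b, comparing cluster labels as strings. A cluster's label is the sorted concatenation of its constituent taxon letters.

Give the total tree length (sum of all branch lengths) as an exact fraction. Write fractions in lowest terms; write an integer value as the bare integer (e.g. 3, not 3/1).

step 1: merge (B,I) at d=12, Q=-191; branch lengths B→85/8, I→11/8; new cluster BI
  updated: d(BI,C)=31, d(BI,L)=27/2, d(BI,S)=21/2, d(BI,X)=57/2
step 2: merge (L,X) at d=12, Q=-114; branch lengths L→5/6, X→67/6; new cluster LX
  updated: d(BI,LX)=15, d(C,LX)=51/2, d(LX,S)=9/2
step 3: merge (BI,LX) at d=15, Q=-143/2; branch lengths BI→83/8, LX→37/8; new cluster BILX
  updated: d(BILX,C)=83/4, d(BILX,S)=0
step 4: merge (BILX,C) at d=83/4, Q=-147/4; branch lengths BILX→19/8, C→147/8; new cluster BCILX
  updated: d(BCILX,S)=-19/8
step 5: merge (BCILX,S) at d=-19/8; branch lengths BCILX→-19/16, S→-19/16; new cluster BCILSX
final tree: ((((B:85/8,I:11/8):83/8,(L:5/6,X:67/6):37/8):19/8,C:147/8):-19/16,S:-19/16)
total length: 459/8

459/8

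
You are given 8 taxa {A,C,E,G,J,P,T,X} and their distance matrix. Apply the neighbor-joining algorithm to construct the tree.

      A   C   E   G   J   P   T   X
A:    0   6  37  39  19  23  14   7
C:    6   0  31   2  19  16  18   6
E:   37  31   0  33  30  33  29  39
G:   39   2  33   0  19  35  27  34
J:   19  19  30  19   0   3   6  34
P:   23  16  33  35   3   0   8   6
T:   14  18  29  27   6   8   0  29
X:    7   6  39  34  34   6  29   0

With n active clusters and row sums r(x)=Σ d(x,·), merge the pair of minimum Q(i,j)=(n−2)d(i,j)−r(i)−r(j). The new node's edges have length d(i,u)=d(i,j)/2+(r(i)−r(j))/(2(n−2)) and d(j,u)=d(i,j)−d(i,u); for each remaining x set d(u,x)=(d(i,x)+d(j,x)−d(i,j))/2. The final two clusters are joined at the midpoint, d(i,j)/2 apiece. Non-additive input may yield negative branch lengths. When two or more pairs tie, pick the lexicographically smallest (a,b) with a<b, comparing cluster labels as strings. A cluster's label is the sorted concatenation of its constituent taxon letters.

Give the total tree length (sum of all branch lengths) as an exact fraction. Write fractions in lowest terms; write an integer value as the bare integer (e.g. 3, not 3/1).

2035/32

step 1: merge (C,G) at d=2, Q=-275; branch lengths C→-79/12, G→103/12; new cluster CG
  updated: d(A,CG)=43/2, d(CG,E)=31, d(CG,J)=18, d(CG,P)=49/2, d(CG,T)=43/2, d(CG,X)=19
step 2: merge (A,X) at d=7, Q=-441/2; branch lengths A→9/4, X→19/4; new cluster AX
  updated: d(AX,CG)=67/4, d(AX,E)=69/2, d(AX,J)=23, d(AX,P)=11, d(AX,T)=18
step 3: merge (AX,CG) at d=67/4, Q=-148; branch lengths AX→117/16, CG→151/16; new cluster ACGX
  updated: d(ACGX,E)=195/8, d(ACGX,J)=97/8, d(ACGX,P)=75/8, d(ACGX,T)=91/8
step 4: merge (ACGX,E) at d=195/8, Q=-201/2; branch lengths ACGX→7/3, E→529/24; new cluster ACEGX
  updated: d(ACEGX,J)=71/8, d(ACEGX,P)=9, d(ACEGX,T)=8
step 5: merge (ACEGX,T) at d=8, Q=-255/8; branch lengths ACEGX→159/32, T→97/32; new cluster ACEGTX
  updated: d(ACEGTX,J)=55/16, d(ACEGTX,P)=9/2
step 6: merge (ACEGTX,J) at d=55/16, Q=-175/16; branch lengths ACEGTX→79/32, J→31/32; new cluster ACEGJTX
  updated: d(ACEGJTX,P)=65/32
step 7: merge (ACEGJTX,P) at d=65/32; branch lengths ACEGJTX→65/64, P→65/64; new cluster ACEGJPTX
final tree: ((((((A:9/4,X:19/4):117/16,(C:-79/12,G:103/12):151/16):7/3,E:529/24):159/32,T:97/32):79/32,J:31/32):65/64,P:65/64)
total length: 2035/32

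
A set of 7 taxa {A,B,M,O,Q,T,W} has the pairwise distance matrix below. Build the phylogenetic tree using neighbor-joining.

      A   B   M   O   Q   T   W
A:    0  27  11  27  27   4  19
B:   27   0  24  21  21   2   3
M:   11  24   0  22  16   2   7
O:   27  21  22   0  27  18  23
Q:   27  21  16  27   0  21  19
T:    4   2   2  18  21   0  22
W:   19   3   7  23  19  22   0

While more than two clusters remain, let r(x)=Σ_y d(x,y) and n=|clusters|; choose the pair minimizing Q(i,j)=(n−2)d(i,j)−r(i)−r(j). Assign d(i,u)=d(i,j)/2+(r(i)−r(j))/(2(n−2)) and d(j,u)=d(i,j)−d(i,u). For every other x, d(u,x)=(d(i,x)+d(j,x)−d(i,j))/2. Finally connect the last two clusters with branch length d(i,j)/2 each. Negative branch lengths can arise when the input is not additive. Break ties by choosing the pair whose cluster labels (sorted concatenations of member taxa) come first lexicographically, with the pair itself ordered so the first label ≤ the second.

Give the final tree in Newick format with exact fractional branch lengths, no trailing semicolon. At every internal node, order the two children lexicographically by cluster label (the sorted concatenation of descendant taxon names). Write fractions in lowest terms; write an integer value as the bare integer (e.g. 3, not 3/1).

(((((A:51/8,T:-19/8):3,M:3/2):75/16,Q:193/16):7/16,(B:2,W:1):101/16):227/32,O:227/32)

1. join B+W (d=3, Q=-176) ⇒ BW; edges |B|=2, |W|=1
  updated: d(A,BW)=43/2, d(BW,M)=14, d(BW,O)=41/2, d(BW,Q)=37/2, d(BW,T)=21/2
2. join A+T (d=4, Q=-130) ⇒ AT; edges |A|=51/8, |T|=-19/8
  updated: d(AT,BW)=14, d(AT,M)=9/2, d(AT,O)=41/2, d(AT,Q)=22
3. join AT+M (d=9/2, Q=-104) ⇒ AMT; edges |AT|=3, |M|=3/2
  updated: d(AMT,BW)=47/4, d(AMT,O)=19, d(AMT,Q)=67/4
4. join AMT+Q (d=67/4, Q=-305/4) ⇒ AMQT; edges |AMT|=75/16, |Q|=193/16
  updated: d(AMQT,BW)=27/4, d(AMQT,O)=117/8
5. join AMQT+BW (d=27/4, Q=-335/8) ⇒ ABMQTW; edges |AMQT|=7/16, |BW|=101/16
  updated: d(ABMQTW,O)=227/16
6. join ABMQTW+O (d=227/16) ⇒ ABMOQTW; edges |ABMQTW|=227/32, |O|=227/32
final tree: (((((A:51/8,T:-19/8):3,M:3/2):75/16,Q:193/16):7/16,(B:2,W:1):101/16):227/32,O:227/32)
total length: 787/16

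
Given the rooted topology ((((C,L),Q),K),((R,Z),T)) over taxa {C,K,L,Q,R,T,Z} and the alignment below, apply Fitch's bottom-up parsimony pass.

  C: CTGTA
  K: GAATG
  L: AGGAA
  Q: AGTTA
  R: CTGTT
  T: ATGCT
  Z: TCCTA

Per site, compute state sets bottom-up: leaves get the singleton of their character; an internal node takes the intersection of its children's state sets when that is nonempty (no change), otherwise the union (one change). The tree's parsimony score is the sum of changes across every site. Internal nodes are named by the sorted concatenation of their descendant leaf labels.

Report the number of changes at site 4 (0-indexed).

[col 0] CL: children C:{C}, L:{A} ∪→ {A,C}; cost 1
[col 0] CLQ: children CL:{A,C}, Q:{A} ∩→ {A}; cost 0
[col 0] CKLQ: children CLQ:{A}, K:{G} ∪→ {A,G}; cost 1
[col 0] RZ: children R:{C}, Z:{T} ∪→ {C,T}; cost 1
[col 0] RTZ: children RZ:{C,T}, T:{A} ∪→ {A,C,T}; cost 1
[col 0] CKLQRTZ: children CKLQ:{A,G}, RTZ:{A,C,T} ∩→ {A}; cost 0
[col 1] CL: children C:{T}, L:{G} ∪→ {G,T}; cost 1
[col 1] CLQ: children CL:{G,T}, Q:{G} ∩→ {G}; cost 0
[col 1] CKLQ: children CLQ:{G}, K:{A} ∪→ {A,G}; cost 1
[col 1] RZ: children R:{T}, Z:{C} ∪→ {C,T}; cost 1
[col 1] RTZ: children RZ:{C,T}, T:{T} ∩→ {T}; cost 0
[col 1] CKLQRTZ: children CKLQ:{A,G}, RTZ:{T} ∪→ {A,G,T}; cost 1
[col 2] CL: children C:{G}, L:{G} ∩→ {G}; cost 0
[col 2] CLQ: children CL:{G}, Q:{T} ∪→ {G,T}; cost 1
[col 2] CKLQ: children CLQ:{G,T}, K:{A} ∪→ {A,G,T}; cost 1
[col 2] RZ: children R:{G}, Z:{C} ∪→ {C,G}; cost 1
[col 2] RTZ: children RZ:{C,G}, T:{G} ∩→ {G}; cost 0
[col 2] CKLQRTZ: children CKLQ:{A,G,T}, RTZ:{G} ∩→ {G}; cost 0
[col 3] CL: children C:{T}, L:{A} ∪→ {A,T}; cost 1
[col 3] CLQ: children CL:{A,T}, Q:{T} ∩→ {T}; cost 0
[col 3] CKLQ: children CLQ:{T}, K:{T} ∩→ {T}; cost 0
[col 3] RZ: children R:{T}, Z:{T} ∩→ {T}; cost 0
[col 3] RTZ: children RZ:{T}, T:{C} ∪→ {C,T}; cost 1
[col 3] CKLQRTZ: children CKLQ:{T}, RTZ:{C,T} ∩→ {T}; cost 0
[col 4] CL: children C:{A}, L:{A} ∩→ {A}; cost 0
[col 4] CLQ: children CL:{A}, Q:{A} ∩→ {A}; cost 0
[col 4] CKLQ: children CLQ:{A}, K:{G} ∪→ {A,G}; cost 1
[col 4] RZ: children R:{T}, Z:{A} ∪→ {A,T}; cost 1
[col 4] RTZ: children RZ:{A,T}, T:{T} ∩→ {T}; cost 0
[col 4] CKLQRTZ: children CKLQ:{A,G}, RTZ:{T} ∪→ {A,G,T}; cost 1
per-site changes: [4, 4, 3, 2, 3]; total = 16

3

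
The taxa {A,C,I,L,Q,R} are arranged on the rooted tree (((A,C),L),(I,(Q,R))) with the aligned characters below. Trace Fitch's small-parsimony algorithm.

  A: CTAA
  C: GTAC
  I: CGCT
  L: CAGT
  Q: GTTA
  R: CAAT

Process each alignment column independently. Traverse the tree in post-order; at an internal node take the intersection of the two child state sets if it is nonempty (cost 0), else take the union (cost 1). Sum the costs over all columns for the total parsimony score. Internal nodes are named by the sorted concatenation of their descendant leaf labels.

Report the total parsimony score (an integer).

AC@0: {C} ∪ {G} = {C,G} (union, +1)
ACL@0: {C,G} ∩ {C} = {C} (intersection, +0)
QR@0: {G} ∪ {C} = {C,G} (union, +1)
IQR@0: {C} ∩ {C,G} = {C} (intersection, +0)
ACILQR@0: {C} ∩ {C} = {C} (intersection, +0)
AC@1: {T} ∩ {T} = {T} (intersection, +0)
ACL@1: {T} ∪ {A} = {A,T} (union, +1)
QR@1: {T} ∪ {A} = {A,T} (union, +1)
IQR@1: {G} ∪ {A,T} = {A,G,T} (union, +1)
ACILQR@1: {A,T} ∩ {A,G,T} = {A,T} (intersection, +0)
AC@2: {A} ∩ {A} = {A} (intersection, +0)
ACL@2: {A} ∪ {G} = {A,G} (union, +1)
QR@2: {T} ∪ {A} = {A,T} (union, +1)
IQR@2: {C} ∪ {A,T} = {A,C,T} (union, +1)
ACILQR@2: {A,G} ∩ {A,C,T} = {A} (intersection, +0)
AC@3: {A} ∪ {C} = {A,C} (union, +1)
ACL@3: {A,C} ∪ {T} = {A,C,T} (union, +1)
QR@3: {A} ∪ {T} = {A,T} (union, +1)
IQR@3: {T} ∩ {A,T} = {T} (intersection, +0)
ACILQR@3: {A,C,T} ∩ {T} = {T} (intersection, +0)
per-site changes: [2, 3, 3, 3]; total = 11

11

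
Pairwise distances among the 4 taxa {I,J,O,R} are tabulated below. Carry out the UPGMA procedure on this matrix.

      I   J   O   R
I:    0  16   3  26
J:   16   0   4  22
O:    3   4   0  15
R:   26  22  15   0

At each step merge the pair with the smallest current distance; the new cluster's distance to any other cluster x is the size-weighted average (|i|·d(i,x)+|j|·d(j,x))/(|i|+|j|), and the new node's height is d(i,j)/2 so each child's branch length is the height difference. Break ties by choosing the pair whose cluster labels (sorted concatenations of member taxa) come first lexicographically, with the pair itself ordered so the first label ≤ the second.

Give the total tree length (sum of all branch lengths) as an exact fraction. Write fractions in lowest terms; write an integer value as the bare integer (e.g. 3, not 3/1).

55/2

1. join I+O (d=3) ⇒ IO; edges |I|=3/2, |O|=3/2
  updated: d(IO,J)=10, d(IO,R)=41/2
2. join IO+J (d=10) ⇒ IJO; edges |IO|=7/2, |J|=5
  updated: d(IJO,R)=21
3. join IJO+R (d=21) ⇒ IJOR; edges |IJO|=11/2, |R|=21/2
final tree: (((I:3/2,O:3/2):7/2,J:5):11/2,R:21/2)
total length: 55/2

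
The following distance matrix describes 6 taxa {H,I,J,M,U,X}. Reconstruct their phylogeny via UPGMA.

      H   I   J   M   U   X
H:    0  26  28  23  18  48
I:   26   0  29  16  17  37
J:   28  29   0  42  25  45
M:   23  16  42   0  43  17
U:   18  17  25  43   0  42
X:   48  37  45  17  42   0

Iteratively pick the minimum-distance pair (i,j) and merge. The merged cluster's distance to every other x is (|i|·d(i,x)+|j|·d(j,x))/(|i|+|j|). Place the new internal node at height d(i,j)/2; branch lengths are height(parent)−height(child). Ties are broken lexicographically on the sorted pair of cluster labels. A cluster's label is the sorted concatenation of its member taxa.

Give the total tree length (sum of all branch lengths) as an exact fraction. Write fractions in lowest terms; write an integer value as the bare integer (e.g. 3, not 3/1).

step 1: merge (I,M) at d=16; branch lengths I→8, M→8; new cluster IM
  updated: d(H,IM)=49/2, d(IM,J)=71/2, d(IM,U)=30, d(IM,X)=27
step 2: merge (H,U) at d=18; branch lengths H→9, U→9; new cluster HU
  updated: d(HU,IM)=109/4, d(HU,J)=53/2, d(HU,X)=45
step 3: merge (HU,J) at d=53/2; branch lengths HU→17/4, J→53/4; new cluster HJU
  updated: d(HJU,IM)=30, d(HJU,X)=45
step 4: merge (IM,X) at d=27; branch lengths IM→11/2, X→27/2; new cluster IMX
  updated: d(HJU,IMX)=35
step 5: merge (HJU,IMX) at d=35; branch lengths HJU→17/4, IMX→4; new cluster HIJMUX
final tree: (((H:9,U:9):17/4,J:53/4):17/4,((I:8,M:8):11/2,X:27/2):4)
total length: 315/4

315/4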